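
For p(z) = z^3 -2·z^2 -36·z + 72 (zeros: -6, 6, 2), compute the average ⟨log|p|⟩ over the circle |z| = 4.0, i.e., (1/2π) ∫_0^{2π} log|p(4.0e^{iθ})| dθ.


Zeros: -6, 2, 6; r = 4.0.
Inside |z| < r: 2. Outside (|z| ≥ r): -6, 6.
p(0) = 72, so log|p(0)| = log(72) = 4.2767.
Apply Jensen: I(r) = log|p(0)| + Σ_k log(r/|z_k|), summed over zeros inside |z| < r.
  log(r/|z_k|) for z_k = 2: log(4.0/2) = 0.6931
  Outside zeros (-6, 6) contribute nothing to the Jensen sum.
Sum over inside zeros: 0.6931.
I(r) = log|p(0)| + (inside sum) = 4.2767 + 0.6931 = 4.9698.
Note: since some zeros are outside |z| ≤ r, the simplified n·log(r) form does NOT apply — only the inside zeros contribute.

I(r) ≈ 4.9698.


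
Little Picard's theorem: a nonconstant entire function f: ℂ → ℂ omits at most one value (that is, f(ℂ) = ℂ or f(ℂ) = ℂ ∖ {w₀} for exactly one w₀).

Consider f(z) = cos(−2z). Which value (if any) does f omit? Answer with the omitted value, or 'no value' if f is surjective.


Little Picard bounds the complement of f(ℂ) to at most one point.
cos is entire and surjective onto ℂ: for every w ∈ ℂ, cos(ζ) = w has a solution ζ ∈ ℂ (e.g., via the complex inverse arccos). With ζ = −2z this gives z = ζ/(-2). Then 1·cos(−2z) takes every value in 1·ℂ = ℂ, and adding 0 is a bijection of ℂ. So f is surjective and omits no value. (Note: only on the real line is cos bounded by [−1, 1].)

Omitted value: no value.


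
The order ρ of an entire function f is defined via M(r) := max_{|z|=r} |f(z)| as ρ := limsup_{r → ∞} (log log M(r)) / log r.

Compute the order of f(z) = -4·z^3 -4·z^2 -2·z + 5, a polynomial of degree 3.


|f(z)| ≤ Σ|c_k|·r^k = O(r^3) as r → ∞. Polynomial growth is O(e^{r^ε}) for every ε > 0 (since r^3/e^{r^ε} → 0), so ρ ≤ ε for all ε > 0, i.e. ρ = 0. Every nonconstant polynomial has order 0.
Therefore ρ = 0.

Order ρ = 0.


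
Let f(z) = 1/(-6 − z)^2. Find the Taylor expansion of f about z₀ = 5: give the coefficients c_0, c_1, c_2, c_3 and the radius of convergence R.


Let w = z − z₀, so z = z₀ + w.
Then -6 − z = -6 − (z₀ + w) = (-6 − z₀) − w = -11 − w.
f(z) = 1/(-11 − w)^2 = (1/(-11)^2) · (1 − w/(-11))^{−2}.
By the binomial series (1−u)^{−2} = Σ_{n≥0} C(n+1, 1) u^n for |u|<1, with u = w/(-11):
  c_n = C(n+1, 1) / (-11)^(n+2).
  c_0 = 1/(-11)^2 = 1/121.
  c_1 = 2/(-11)^3 = -2/1331.
  c_2 = 3/(-11)^4 = 3/14641.
  c_3 = 4/(-11)^5 = -4/161051.
The series is valid for |w/d| < 1, i.e. |z − z₀| < |d|.
Radius of convergence: R = |-6 − z₀| = |-11| = 11 (distance from z₀ to the singularity z = -6).

c_0 = 1/121, c_1 = -2/1331, c_2 = 3/14641, c_3 = -4/161051; R = 11.


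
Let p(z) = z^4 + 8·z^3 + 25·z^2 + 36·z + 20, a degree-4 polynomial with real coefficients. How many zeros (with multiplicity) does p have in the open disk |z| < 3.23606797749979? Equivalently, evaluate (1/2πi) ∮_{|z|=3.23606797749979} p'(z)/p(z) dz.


The zeros of p are: -2, -2, (-2 + 1i), (-2 - 1i).
Their magnitudes are: 2, 2, 2.236, 2.236.
Zeros with |z| < R = 3.23606797749979: -2, -2, (-2 + 1i), (-2 - 1i).
Count = 4.
By the argument principle, (1/2πi) ∮_{|z|=R} p'(z)/p(z) dz equals exactly this count.

Number of zeros inside |z| < 3.23606797749979: 4.


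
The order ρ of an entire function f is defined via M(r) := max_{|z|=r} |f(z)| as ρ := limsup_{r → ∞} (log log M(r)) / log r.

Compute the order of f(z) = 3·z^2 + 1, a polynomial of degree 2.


|f(z)| ≤ Σ|c_k|·r^k = O(r^2) as r → ∞. Polynomial growth is O(e^{r^ε}) for every ε > 0 (since r^2/e^{r^ε} → 0), so ρ ≤ ε for all ε > 0, i.e. ρ = 0. Every nonconstant polynomial has order 0.
Therefore ρ = 0.

Order ρ = 0.


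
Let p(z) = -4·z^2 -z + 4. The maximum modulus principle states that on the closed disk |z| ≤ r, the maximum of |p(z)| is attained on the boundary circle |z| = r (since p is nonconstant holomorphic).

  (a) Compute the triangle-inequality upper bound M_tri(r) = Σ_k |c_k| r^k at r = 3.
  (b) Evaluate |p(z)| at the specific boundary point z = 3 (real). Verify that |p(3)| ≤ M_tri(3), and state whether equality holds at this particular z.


Coefficients: c_0 = 4, c_1 = -1, c_2 = -4. Radius r = 3.
Part (a). Triangle bound: M_tri(r) = Σ_k |c_k| r^k
  = |4|·3^0 + |-1|·3^1 + |-4|·3^2
  = 4 + 3 + 36 = 43.
This bounds M(r) := max_{|z|=r} |p(z)| from above; equality holds iff all terms c_k z^k can be made to align in phase at a single z on |z|=r.
Part (b). At z = 3 (real, on the circle |z| = r):
  p(3) = (4)·3^0 + (-1)·3^1 + (-4)·3^2 = -35.
  |p(3)| = 35.
Check: |p(3)| = 35 ≤ 43 = M_tri(3). ✓ Equality does not hold at z = 3 (the coefficients have mixed signs, so the terms do not all align in phase there).

M_tri(3) = 43; |p(3)| = 35; equality at z=3: no.


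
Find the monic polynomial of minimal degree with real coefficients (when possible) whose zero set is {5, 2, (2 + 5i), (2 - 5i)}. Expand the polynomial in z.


The polynomial is p(z) = ∏_{α ∈ S} (z − α), where S = {5, 2, (2 + 5i), (2 - 5i)}.
Expanding the product yields: p(z) = z^4 -11·z^3 + 67·z^2 -243·z + 290.
Note conjugate pairs combine to real quadratics: (z − (2+5i))(z − (2−5i)) = z² − 4z + 29.
The resulting polynomial has degree 4 and real coefficients as required.

p(z) = z^4 -11·z^3 + 67·z^2 -243·z + 290.


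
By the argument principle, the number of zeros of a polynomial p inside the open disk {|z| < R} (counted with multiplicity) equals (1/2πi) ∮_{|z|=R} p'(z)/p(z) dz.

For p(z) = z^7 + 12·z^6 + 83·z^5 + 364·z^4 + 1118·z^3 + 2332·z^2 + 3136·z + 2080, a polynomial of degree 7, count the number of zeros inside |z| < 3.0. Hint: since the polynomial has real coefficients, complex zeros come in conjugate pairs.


The zeros of p are: (-1 + 3i), (-1 - 3i), (-2 + 3i), (-2 - 3i), (-2 + 2i), (-2 - 2i), -2.
Their magnitudes are: 3.162, 3.162, 3.606, 3.606, 2.828, 2.828, 2.
Zeros with |z| < R = 3.0: (-2 + 2i), (-2 - 2i), -2.
Count = 3.
By the argument principle, (1/2πi) ∮_{|z|=R} p'(z)/p(z) dz equals exactly this count.

Number of zeros inside |z| < 3.0: 3.


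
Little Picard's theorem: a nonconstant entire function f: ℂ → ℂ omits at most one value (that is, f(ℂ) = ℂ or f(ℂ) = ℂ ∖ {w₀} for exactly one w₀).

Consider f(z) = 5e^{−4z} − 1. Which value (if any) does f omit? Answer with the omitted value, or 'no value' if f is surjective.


Little Picard bounds the complement of f(ℂ) to at most one point.
e^{−4z} is never zero on ℂ, so 5·e^{−4z} takes every value in ℂ ∖ {0}. Adding -1 shifts the range to ℂ ∖ {-1}. Thus f omits exactly the value -1.

Omitted value: -1.


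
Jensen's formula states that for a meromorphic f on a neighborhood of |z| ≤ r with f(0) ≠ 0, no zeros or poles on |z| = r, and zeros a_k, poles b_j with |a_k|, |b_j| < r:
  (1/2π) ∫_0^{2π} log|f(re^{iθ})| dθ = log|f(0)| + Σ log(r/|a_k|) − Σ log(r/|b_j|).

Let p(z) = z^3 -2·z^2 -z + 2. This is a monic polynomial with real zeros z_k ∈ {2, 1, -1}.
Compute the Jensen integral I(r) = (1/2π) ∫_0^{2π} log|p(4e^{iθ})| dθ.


Zeros: -1, 1, 2; r = 4.
Inside |z| < r: -1, 1, 2. Outside (|z| ≥ r): ∅.
p(0) = 2, so log|p(0)| = log(2) = 0.6931.
Apply Jensen: I(r) = log|p(0)| + Σ_k log(r/|z_k|), summed over zeros inside |z| < r.
  log(r/|z_k|) for z_k = 2: log(4/2) = 0.6931
  log(r/|z_k|) for z_k = 1: log(4/1) = 1.3863
  log(r/|z_k|) for z_k = -1: log(4/1) = 1.3863
Sum over inside zeros: 3.4657.
I(r) = log|p(0)| + (inside sum) = 0.6931 + 3.4657 = 4.1589.
Closed form (all zeros inside, monic): I(r) = n·log(r) = 3·log(4) = 4.1589. ✓

I(r) ≈ 4.1589.


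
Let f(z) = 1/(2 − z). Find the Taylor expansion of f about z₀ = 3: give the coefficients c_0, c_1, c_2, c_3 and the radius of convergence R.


Let w = z − z₀, so z = z₀ + w.
Then 2 − z = 2 − (z₀ + w) = (2 − z₀) − w = -1 − w.
f(z) = 1/(-1 − w) = (1/(-1)) · 1/(1 − w/(-1)) = Σ_{n≥0} w^n / (-1)^(n+1).
So c_n = 1/(-1)^(n+1):
  c_0 = 1/(-1)^1 = -1.
  c_1 = 1/(-1)^2 = 1.
  c_2 = 1/(-1)^3 = -1.
  c_3 = 1/(-1)^4 = 1.
The series is valid for |w/d| < 1, i.e. |z − z₀| < |d|.
Radius of convergence: R = |2 − z₀| = |-1| = 1 (distance from z₀ to the singularity z = 2).

c_0 = -1, c_1 = 1, c_2 = -1, c_3 = 1; R = 1.


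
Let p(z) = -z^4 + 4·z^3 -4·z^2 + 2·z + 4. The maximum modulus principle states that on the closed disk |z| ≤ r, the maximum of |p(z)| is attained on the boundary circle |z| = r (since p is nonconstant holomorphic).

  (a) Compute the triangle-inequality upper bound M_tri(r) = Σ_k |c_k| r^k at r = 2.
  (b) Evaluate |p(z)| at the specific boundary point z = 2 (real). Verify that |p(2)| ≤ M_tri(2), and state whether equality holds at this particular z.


Coefficients: c_0 = 4, c_1 = 2, c_2 = -4, c_3 = 4, c_4 = -1. Radius r = 2.
Part (a). Triangle bound: M_tri(r) = Σ_k |c_k| r^k
  = |4|·2^0 + |2|·2^1 + |-4|·2^2 + |4|·2^3 + |-1|·2^4
  = 4 + 4 + 16 + 32 + 16 = 72.
This bounds M(r) := max_{|z|=r} |p(z)| from above; equality holds iff all terms c_k z^k can be made to align in phase at a single z on |z|=r.
Part (b). At z = 2 (real, on the circle |z| = r):
  p(2) = (4)·2^0 + (2)·2^1 + (-4)·2^2 + (4)·2^3 + (-1)·2^4 = 8.
  |p(2)| = 8.
Check: |p(2)| = 8 ≤ 72 = M_tri(2). ✓ Equality does not hold at z = 2 (the coefficients have mixed signs, so the terms do not all align in phase there).

M_tri(2) = 72; |p(2)| = 8; equality at z=2: no.


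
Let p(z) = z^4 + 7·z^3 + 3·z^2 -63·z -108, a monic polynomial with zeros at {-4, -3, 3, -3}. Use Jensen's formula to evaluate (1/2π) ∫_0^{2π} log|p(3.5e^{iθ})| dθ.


Zeros: -4, -3, -3, 3; r = 3.5.
Inside |z| < r: -3, -3, 3. Outside (|z| ≥ r): -4.
p(0) = -108, so log|p(0)| = log(108) = 4.6821.
Apply Jensen: I(r) = log|p(0)| + Σ_k log(r/|z_k|), summed over zeros inside |z| < r.
  log(r/|z_k|) for z_k = -3: log(3.5/3) = 0.1542
  log(r/|z_k|) for z_k = 3: log(3.5/3) = 0.1542
  log(r/|z_k|) for z_k = -3: log(3.5/3) = 0.1542
  Outside zeros (-4) contribute nothing to the Jensen sum.
Sum over inside zeros: 0.4625.
I(r) = log|p(0)| + (inside sum) = 4.6821 + 0.4625 = 5.1446.
Note: since some zeros are outside |z| ≤ r, the simplified n·log(r) form does NOT apply — only the inside zeros contribute.

I(r) ≈ 5.1446.


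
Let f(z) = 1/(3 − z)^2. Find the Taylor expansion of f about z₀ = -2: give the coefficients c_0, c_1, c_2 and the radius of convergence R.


Let w = z − z₀, so z = z₀ + w.
Then 3 − z = 3 − (z₀ + w) = (3 − z₀) − w = 5 − w.
f(z) = 1/(5 − w)^2 = (1/(5)^2) · (1 − w/(5))^{−2}.
By the binomial series (1−u)^{−2} = Σ_{n≥0} C(n+1, 1) u^n for |u|<1, with u = w/(5):
  c_n = C(n+1, 1) / (5)^(n+2).
  c_0 = 1/(5)^2 = 1/25.
  c_1 = 2/(5)^3 = 2/125.
  c_2 = 3/(5)^4 = 3/625.
The series is valid for |w/d| < 1, i.e. |z − z₀| < |d|.
Radius of convergence: R = |3 − z₀| = |5| = 5 (distance from z₀ to the singularity z = 3).

c_0 = 1/25, c_1 = 2/125, c_2 = 3/625; R = 5.


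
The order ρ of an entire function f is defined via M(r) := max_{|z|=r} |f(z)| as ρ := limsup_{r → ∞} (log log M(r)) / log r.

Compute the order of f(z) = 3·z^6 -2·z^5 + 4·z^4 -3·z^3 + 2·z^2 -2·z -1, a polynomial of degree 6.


|f(z)| ≤ Σ|c_k|·r^k = O(r^6) as r → ∞. Polynomial growth is O(e^{r^ε}) for every ε > 0 (since r^6/e^{r^ε} → 0), so ρ ≤ ε for all ε > 0, i.e. ρ = 0. Every nonconstant polynomial has order 0.
Therefore ρ = 0.

Order ρ = 0.


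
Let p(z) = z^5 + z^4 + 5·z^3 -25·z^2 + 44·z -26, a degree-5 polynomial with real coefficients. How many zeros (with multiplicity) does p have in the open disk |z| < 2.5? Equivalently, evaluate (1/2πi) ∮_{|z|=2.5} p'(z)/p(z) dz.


The zeros of p are: (-2 + 3i), (-2 - 3i), 1, (1 + 1i), (1 - 1i).
Their magnitudes are: 3.606, 3.606, 1, 1.414, 1.414.
Zeros with |z| < R = 2.5: 1, (1 + 1i), (1 - 1i).
Count = 3.
By the argument principle, (1/2πi) ∮_{|z|=R} p'(z)/p(z) dz equals exactly this count.

Number of zeros inside |z| < 2.5: 3.


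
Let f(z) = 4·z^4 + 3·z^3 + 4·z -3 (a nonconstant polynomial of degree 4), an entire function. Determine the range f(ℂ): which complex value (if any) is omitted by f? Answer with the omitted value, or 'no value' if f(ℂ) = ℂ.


Little Picard bounds the complement of f(ℂ) to at most one point.
For every w ∈ ℂ, the equation p(z) − w = 0 is a nonconstant polynomial in z and hence has at least one root by the fundamental theorem of algebra. So p is surjective onto ℂ, omitting no value.

Omitted value: no value.


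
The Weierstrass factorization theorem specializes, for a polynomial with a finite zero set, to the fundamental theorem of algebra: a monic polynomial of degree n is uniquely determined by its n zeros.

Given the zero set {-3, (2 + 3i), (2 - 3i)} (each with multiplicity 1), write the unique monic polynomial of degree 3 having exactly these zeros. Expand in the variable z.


The polynomial is p(z) = ∏_{α ∈ S} (z − α), where S = {-3, (2 + 3i), (2 - 3i)}.
Expanding the product yields: p(z) = z^3 -z^2 + z + 39.
Note conjugate pairs combine to real quadratics: (z − (2+3i))(z − (2−3i)) = z² − 4z + 13.
The resulting polynomial has degree 3 and real coefficients as required.

p(z) = z^3 -z^2 + z + 39.


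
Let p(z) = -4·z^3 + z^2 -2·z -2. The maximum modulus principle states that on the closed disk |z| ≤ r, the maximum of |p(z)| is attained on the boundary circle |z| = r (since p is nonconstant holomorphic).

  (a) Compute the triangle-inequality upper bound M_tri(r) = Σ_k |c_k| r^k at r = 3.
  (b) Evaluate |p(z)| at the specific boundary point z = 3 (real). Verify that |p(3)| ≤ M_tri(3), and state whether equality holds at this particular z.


Coefficients: c_0 = -2, c_1 = -2, c_2 = 1, c_3 = -4. Radius r = 3.
Part (a). Triangle bound: M_tri(r) = Σ_k |c_k| r^k
  = |-2|·3^0 + |-2|·3^1 + |1|·3^2 + |-4|·3^3
  = 2 + 6 + 9 + 108 = 125.
This bounds M(r) := max_{|z|=r} |p(z)| from above; equality holds iff all terms c_k z^k can be made to align in phase at a single z on |z|=r.
Part (b). At z = 3 (real, on the circle |z| = r):
  p(3) = (-2)·3^0 + (-2)·3^1 + (1)·3^2 + (-4)·3^3 = -107.
  |p(3)| = 107.
Check: |p(3)| = 107 ≤ 125 = M_tri(3). ✓ Equality does not hold at z = 3 (the coefficients have mixed signs, so the terms do not all align in phase there).

M_tri(3) = 125; |p(3)| = 107; equality at z=3: no.


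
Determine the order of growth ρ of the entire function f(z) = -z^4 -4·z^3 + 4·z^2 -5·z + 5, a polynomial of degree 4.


|f(z)| ≤ Σ|c_k|·r^k = O(r^4) as r → ∞. Polynomial growth is O(e^{r^ε}) for every ε > 0 (since r^4/e^{r^ε} → 0), so ρ ≤ ε for all ε > 0, i.e. ρ = 0. Every nonconstant polynomial has order 0.
Therefore ρ = 0.

Order ρ = 0.


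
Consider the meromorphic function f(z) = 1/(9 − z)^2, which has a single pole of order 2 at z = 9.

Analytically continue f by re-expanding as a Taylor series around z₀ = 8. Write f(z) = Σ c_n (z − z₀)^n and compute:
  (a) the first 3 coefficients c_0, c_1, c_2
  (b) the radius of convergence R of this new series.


Let w = z − z₀, so z = z₀ + w.
Then 9 − z = 9 − (z₀ + w) = (9 − z₀) − w = 1 − w.
f(z) = 1/(1 − w)^2 = (1/(1)^2) · (1 − w/(1))^{−2}.
By the binomial series (1−u)^{−2} = Σ_{n≥0} C(n+1, 1) u^n for |u|<1, with u = w/(1):
  c_n = C(n+1, 1) / (1)^(n+2).
  c_0 = 1/(1)^2 = 1.
  c_1 = 2/(1)^3 = 2.
  c_2 = 3/(1)^4 = 3.
The series is valid for |w/d| < 1, i.e. |z − z₀| < |d|.
Radius of convergence: R = |9 − z₀| = |1| = 1 (distance from z₀ to the singularity z = 9).

c_0 = 1, c_1 = 2, c_2 = 3; R = 1.


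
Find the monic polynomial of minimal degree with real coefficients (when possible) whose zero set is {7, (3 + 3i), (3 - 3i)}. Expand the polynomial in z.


The polynomial is p(z) = ∏_{α ∈ S} (z − α), where S = {7, (3 + 3i), (3 - 3i)}.
Expanding the product yields: p(z) = z^3 -13·z^2 + 60·z -126.
Note conjugate pairs combine to real quadratics: (z − (3+3i))(z − (3−3i)) = z² − 6z + 18.
The resulting polynomial has degree 3 and real coefficients as required.

p(z) = z^3 -13·z^2 + 60·z -126.


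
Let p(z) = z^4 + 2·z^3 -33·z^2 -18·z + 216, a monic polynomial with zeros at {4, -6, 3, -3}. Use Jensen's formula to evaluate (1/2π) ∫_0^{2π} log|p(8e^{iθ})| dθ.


Zeros: -6, -3, 3, 4; r = 8.
Inside |z| < r: -6, -3, 3, 4. Outside (|z| ≥ r): ∅.
p(0) = 216, so log|p(0)| = log(216) = 5.3753.
Apply Jensen: I(r) = log|p(0)| + Σ_k log(r/|z_k|), summed over zeros inside |z| < r.
  log(r/|z_k|) for z_k = 4: log(8/4) = 0.6931
  log(r/|z_k|) for z_k = -6: log(8/6) = 0.2877
  log(r/|z_k|) for z_k = 3: log(8/3) = 0.9808
  log(r/|z_k|) for z_k = -3: log(8/3) = 0.9808
Sum over inside zeros: 2.9425.
I(r) = log|p(0)| + (inside sum) = 5.3753 + 2.9425 = 8.3178.
Closed form (all zeros inside, monic): I(r) = n·log(r) = 4·log(8) = 8.3178. ✓

I(r) ≈ 8.3178.


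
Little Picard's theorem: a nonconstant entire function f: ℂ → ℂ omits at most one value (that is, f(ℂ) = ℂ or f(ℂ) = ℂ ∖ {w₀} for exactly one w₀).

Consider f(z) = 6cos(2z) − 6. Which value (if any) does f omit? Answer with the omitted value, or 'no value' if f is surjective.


Little Picard bounds the complement of f(ℂ) to at most one point.
cos is entire and surjective onto ℂ: for every w ∈ ℂ, cos(ζ) = w has a solution ζ ∈ ℂ (e.g., via the complex inverse arccos). With ζ = 2z this gives z = ζ/(2). Then 6·cos(2z) takes every value in 6·ℂ = ℂ, and adding -6 is a bijection of ℂ. So f is surjective and omits no value. (Note: only on the real line is cos bounded by [−1, 1].)

Omitted value: no value.


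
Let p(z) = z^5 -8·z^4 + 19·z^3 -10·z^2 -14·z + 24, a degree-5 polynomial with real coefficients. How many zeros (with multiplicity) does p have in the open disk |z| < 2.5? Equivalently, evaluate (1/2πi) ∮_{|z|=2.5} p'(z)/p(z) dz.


The zeros of p are: -1, 4, 3, (1 + 1i), (1 - 1i).
Their magnitudes are: 1, 4, 3, 1.414, 1.414.
Zeros with |z| < R = 2.5: -1, (1 + 1i), (1 - 1i).
Count = 3.
By the argument principle, (1/2πi) ∮_{|z|=R} p'(z)/p(z) dz equals exactly this count.

Number of zeros inside |z| < 2.5: 3.


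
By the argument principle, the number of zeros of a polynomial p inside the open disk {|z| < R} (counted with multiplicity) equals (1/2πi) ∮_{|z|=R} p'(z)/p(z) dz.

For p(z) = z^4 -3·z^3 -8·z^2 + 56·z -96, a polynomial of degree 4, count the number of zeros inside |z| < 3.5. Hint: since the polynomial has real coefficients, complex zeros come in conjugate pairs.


The zeros of p are: -4, 3, (2 + 2i), (2 - 2i).
Their magnitudes are: 4, 3, 2.828, 2.828.
Zeros with |z| < R = 3.5: 3, (2 + 2i), (2 - 2i).
Count = 3.
By the argument principle, (1/2πi) ∮_{|z|=R} p'(z)/p(z) dz equals exactly this count.

Number of zeros inside |z| < 3.5: 3.


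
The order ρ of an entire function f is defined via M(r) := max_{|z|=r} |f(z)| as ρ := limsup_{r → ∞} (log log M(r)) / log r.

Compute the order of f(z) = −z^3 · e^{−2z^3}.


M(r) = max_{|z|=r} |-1|·|z|^3·|e^{−2z^3}| = 1·r^3 · e^{2r^3} (the factors attain their maxima compatibly on |z|=r). Then log M(r) = log 1 + 3·log r + 2r^3, dominated by the last term, so log log M(r) ~ 3·log r. The polynomial factor -1z^3 contributes only a log r term and does not affect the order. ρ = 3.
Therefore ρ = 3.

Order ρ = 3.


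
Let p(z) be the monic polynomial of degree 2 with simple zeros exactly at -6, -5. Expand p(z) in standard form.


The polynomial is p(z) = ∏_{α ∈ S} (z − α), where S = {-6, -5}.
Expanding the product yields: p(z) = z^2 + 11·z + 30.
The resulting polynomial has degree 2 and real coefficients as required.

p(z) = z^2 + 11·z + 30.


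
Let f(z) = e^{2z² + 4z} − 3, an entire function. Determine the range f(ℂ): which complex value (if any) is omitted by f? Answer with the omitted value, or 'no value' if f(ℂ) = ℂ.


Little Picard bounds the complement of f(ℂ) to at most one point.
The exponent g(z) = 2z² + 4z is a nonconstant polynomial, hence surjective onto ℂ. So e^{g(z)} takes every value in {e^w : w ∈ ℂ} = ℂ ∖ {0}. Adding -3 shifts the range to ℂ ∖ {-3}. f omits exactly -3.

Omitted value: -3.


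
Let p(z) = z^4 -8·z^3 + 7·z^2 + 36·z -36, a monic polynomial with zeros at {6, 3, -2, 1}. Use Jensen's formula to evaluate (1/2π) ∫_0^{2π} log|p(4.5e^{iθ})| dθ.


Zeros: -2, 1, 3, 6; r = 4.5.
Inside |z| < r: -2, 1, 3. Outside (|z| ≥ r): 6.
p(0) = -36, so log|p(0)| = log(36) = 3.5835.
Apply Jensen: I(r) = log|p(0)| + Σ_k log(r/|z_k|), summed over zeros inside |z| < r.
  log(r/|z_k|) for z_k = 3: log(4.5/3) = 0.4055
  log(r/|z_k|) for z_k = -2: log(4.5/2) = 0.8109
  log(r/|z_k|) for z_k = 1: log(4.5/1) = 1.5041
  Outside zeros (6) contribute nothing to the Jensen sum.
Sum over inside zeros: 2.7205.
I(r) = log|p(0)| + (inside sum) = 3.5835 + 2.7205 = 6.3040.
Note: since some zeros are outside |z| ≤ r, the simplified n·log(r) form does NOT apply — only the inside zeros contribute.

I(r) ≈ 6.3040.


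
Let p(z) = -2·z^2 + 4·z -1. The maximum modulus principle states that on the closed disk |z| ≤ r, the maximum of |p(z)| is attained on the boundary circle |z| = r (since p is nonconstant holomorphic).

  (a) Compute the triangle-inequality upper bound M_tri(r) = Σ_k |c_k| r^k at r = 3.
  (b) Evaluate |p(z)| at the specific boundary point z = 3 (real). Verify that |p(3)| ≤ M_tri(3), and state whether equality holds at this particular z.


Coefficients: c_0 = -1, c_1 = 4, c_2 = -2. Radius r = 3.
Part (a). Triangle bound: M_tri(r) = Σ_k |c_k| r^k
  = |-1|·3^0 + |4|·3^1 + |-2|·3^2
  = 1 + 12 + 18 = 31.
This bounds M(r) := max_{|z|=r} |p(z)| from above; equality holds iff all terms c_k z^k can be made to align in phase at a single z on |z|=r.
Part (b). At z = 3 (real, on the circle |z| = r):
  p(3) = (-1)·3^0 + (4)·3^1 + (-2)·3^2 = -7.
  |p(3)| = 7.
Check: |p(3)| = 7 ≤ 31 = M_tri(3). ✓ Equality does not hold at z = 3 (the coefficients have mixed signs, so the terms do not all align in phase there).

M_tri(3) = 31; |p(3)| = 7; equality at z=3: no.


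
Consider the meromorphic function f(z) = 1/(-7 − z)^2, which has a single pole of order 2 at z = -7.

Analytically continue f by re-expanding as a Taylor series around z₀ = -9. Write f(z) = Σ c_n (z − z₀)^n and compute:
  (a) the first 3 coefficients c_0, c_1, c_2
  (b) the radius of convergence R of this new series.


Let w = z − z₀, so z = z₀ + w.
Then -7 − z = -7 − (z₀ + w) = (-7 − z₀) − w = 2 − w.
f(z) = 1/(2 − w)^2 = (1/(2)^2) · (1 − w/(2))^{−2}.
By the binomial series (1−u)^{−2} = Σ_{n≥0} C(n+1, 1) u^n for |u|<1, with u = w/(2):
  c_n = C(n+1, 1) / (2)^(n+2).
  c_0 = 1/(2)^2 = 1/4.
  c_1 = 2/(2)^3 = 1/4.
  c_2 = 3/(2)^4 = 3/16.
The series is valid for |w/d| < 1, i.e. |z − z₀| < |d|.
Radius of convergence: R = |-7 − z₀| = |2| = 2 (distance from z₀ to the singularity z = -7).

c_0 = 1/4, c_1 = 1/4, c_2 = 3/16; R = 2.


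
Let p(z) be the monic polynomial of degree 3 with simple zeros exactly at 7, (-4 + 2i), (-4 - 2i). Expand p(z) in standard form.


The polynomial is p(z) = ∏_{α ∈ S} (z − α), where S = {7, (-4 + 2i), (-4 - 2i)}.
Expanding the product yields: p(z) = z^3 + z^2 -36·z -140.
Note conjugate pairs combine to real quadratics: (z − (-4+2i))(z − (-4−2i)) = z² + 8z + 20.
The resulting polynomial has degree 3 and real coefficients as required.

p(z) = z^3 + z^2 -36·z -140.


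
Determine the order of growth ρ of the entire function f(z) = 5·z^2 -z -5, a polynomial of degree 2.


|f(z)| ≤ Σ|c_k|·r^k = O(r^2) as r → ∞. Polynomial growth is O(e^{r^ε}) for every ε > 0 (since r^2/e^{r^ε} → 0), so ρ ≤ ε for all ε > 0, i.e. ρ = 0. Every nonconstant polynomial has order 0.
Therefore ρ = 0.

Order ρ = 0.


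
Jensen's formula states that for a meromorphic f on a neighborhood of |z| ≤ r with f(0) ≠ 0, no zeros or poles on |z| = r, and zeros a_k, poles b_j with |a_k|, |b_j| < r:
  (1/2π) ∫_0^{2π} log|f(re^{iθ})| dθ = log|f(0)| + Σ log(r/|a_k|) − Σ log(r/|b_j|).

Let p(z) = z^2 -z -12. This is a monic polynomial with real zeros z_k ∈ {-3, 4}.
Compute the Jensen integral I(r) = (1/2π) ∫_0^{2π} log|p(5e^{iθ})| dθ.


Zeros: -3, 4; r = 5.
Inside |z| < r: -3, 4. Outside (|z| ≥ r): ∅.
p(0) = -12, so log|p(0)| = log(12) = 2.4849.
Apply Jensen: I(r) = log|p(0)| + Σ_k log(r/|z_k|), summed over zeros inside |z| < r.
  log(r/|z_k|) for z_k = -3: log(5/3) = 0.5108
  log(r/|z_k|) for z_k = 4: log(5/4) = 0.2231
Sum over inside zeros: 0.7340.
I(r) = log|p(0)| + (inside sum) = 2.4849 + 0.7340 = 3.2189.
Closed form (all zeros inside, monic): I(r) = n·log(r) = 2·log(5) = 3.2189. ✓

I(r) ≈ 3.2189.


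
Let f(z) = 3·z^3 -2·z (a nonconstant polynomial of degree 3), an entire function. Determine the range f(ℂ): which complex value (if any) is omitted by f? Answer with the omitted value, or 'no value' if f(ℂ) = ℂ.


Little Picard bounds the complement of f(ℂ) to at most one point.
For every w ∈ ℂ, the equation p(z) − w = 0 is a nonconstant polynomial in z and hence has at least one root by the fundamental theorem of algebra. So p is surjective onto ℂ, omitting no value.

Omitted value: no value.


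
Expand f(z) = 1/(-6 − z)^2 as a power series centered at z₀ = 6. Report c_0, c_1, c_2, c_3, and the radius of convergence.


Let w = z − z₀, so z = z₀ + w.
Then -6 − z = -6 − (z₀ + w) = (-6 − z₀) − w = -12 − w.
f(z) = 1/(-12 − w)^2 = (1/(-12)^2) · (1 − w/(-12))^{−2}.
By the binomial series (1−u)^{−2} = Σ_{n≥0} C(n+1, 1) u^n for |u|<1, with u = w/(-12):
  c_n = C(n+1, 1) / (-12)^(n+2).
  c_0 = 1/(-12)^2 = 1/144.
  c_1 = 2/(-12)^3 = -1/864.
  c_2 = 3/(-12)^4 = 1/6912.
  c_3 = 4/(-12)^5 = -1/62208.
The series is valid for |w/d| < 1, i.e. |z − z₀| < |d|.
Radius of convergence: R = |-6 − z₀| = |-12| = 12 (distance from z₀ to the singularity z = -6).

c_0 = 1/144, c_1 = -1/864, c_2 = 1/6912, c_3 = -1/62208; R = 12.


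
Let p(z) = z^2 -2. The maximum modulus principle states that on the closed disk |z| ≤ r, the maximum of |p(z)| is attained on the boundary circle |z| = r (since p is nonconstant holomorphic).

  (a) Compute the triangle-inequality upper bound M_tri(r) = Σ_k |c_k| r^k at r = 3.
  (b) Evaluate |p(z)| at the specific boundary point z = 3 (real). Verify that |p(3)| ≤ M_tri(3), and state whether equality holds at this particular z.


Coefficients: c_0 = -2, c_1 = 0, c_2 = 1. Radius r = 3.
Part (a). Triangle bound: M_tri(r) = Σ_k |c_k| r^k
  = |-2|·3^0 + |0|·3^1 + |1|·3^2
  = 2 + 0 + 9 = 11.
This bounds M(r) := max_{|z|=r} |p(z)| from above; equality holds iff all terms c_k z^k can be made to align in phase at a single z on |z|=r.
Part (b). At z = 3 (real, on the circle |z| = r):
  p(3) = (-2)·3^0 + (0)·3^1 + (1)·3^2 = 7.
  |p(3)| = 7.
Check: |p(3)| = 7 ≤ 11 = M_tri(3). ✓ Equality does not hold at z = 3 (the coefficients have mixed signs, so the terms do not all align in phase there).

M_tri(3) = 11; |p(3)| = 7; equality at z=3: no.


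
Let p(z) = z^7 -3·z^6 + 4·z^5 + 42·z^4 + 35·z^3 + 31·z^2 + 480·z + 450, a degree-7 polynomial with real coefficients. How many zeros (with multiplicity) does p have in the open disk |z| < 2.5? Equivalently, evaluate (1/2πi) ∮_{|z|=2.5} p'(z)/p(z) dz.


The zeros of p are: (-2 + 1i), (-2 - 1i), (3 + 3i), (3 - 3i), -1, (1 + 2i), (1 - 2i).
Their magnitudes are: 2.236, 2.236, 4.243, 4.243, 1, 2.236, 2.236.
Zeros with |z| < R = 2.5: (-2 + 1i), (-2 - 1i), -1, (1 + 2i), (1 - 2i).
Count = 5.
By the argument principle, (1/2πi) ∮_{|z|=R} p'(z)/p(z) dz equals exactly this count.

Number of zeros inside |z| < 2.5: 5.


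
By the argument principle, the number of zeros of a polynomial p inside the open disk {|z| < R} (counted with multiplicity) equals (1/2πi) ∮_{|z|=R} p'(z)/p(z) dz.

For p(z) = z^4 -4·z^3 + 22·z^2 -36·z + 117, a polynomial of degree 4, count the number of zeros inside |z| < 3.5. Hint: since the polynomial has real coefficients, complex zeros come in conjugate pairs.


The zeros of p are: (2 + 3i), (2 - 3i), (0 + 3i), (0 - 3i).
Their magnitudes are: 3.606, 3.606, 3, 3.
Zeros with |z| < R = 3.5: (0 + 3i), (0 - 3i).
Count = 2.
By the argument principle, (1/2πi) ∮_{|z|=R} p'(z)/p(z) dz equals exactly this count.

Number of zeros inside |z| < 3.5: 2.


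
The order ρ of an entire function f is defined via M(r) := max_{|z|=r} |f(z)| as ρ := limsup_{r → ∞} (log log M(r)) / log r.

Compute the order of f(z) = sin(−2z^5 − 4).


Write sin(w) = (e^{iw} ± e^{−iw})/(2 or 2i), so |sin(w)| ≤ e^{|w|}. With w = −2z^5 − 4, |w| ≤ 2r^5 + 4 on |z|=r, giving M(r) ≤ e^{2r^5 + 4} and ρ ≤ 5. For the lower bound, choose z on |z|=r with -2z^5 purely imaginary of modulus 2r^5; then |sin(−2z^5 − 4)| grows like e^{2r^5}/2, so ρ ≥ 5. Hence ρ = 5.
Therefore ρ = 5.

Order ρ = 5.


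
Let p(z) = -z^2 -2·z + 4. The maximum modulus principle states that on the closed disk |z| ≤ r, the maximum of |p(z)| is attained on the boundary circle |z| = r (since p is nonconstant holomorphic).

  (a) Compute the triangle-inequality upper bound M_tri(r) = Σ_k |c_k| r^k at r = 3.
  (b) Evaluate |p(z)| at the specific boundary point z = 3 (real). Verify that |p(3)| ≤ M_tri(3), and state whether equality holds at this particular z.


Coefficients: c_0 = 4, c_1 = -2, c_2 = -1. Radius r = 3.
Part (a). Triangle bound: M_tri(r) = Σ_k |c_k| r^k
  = |4|·3^0 + |-2|·3^1 + |-1|·3^2
  = 4 + 6 + 9 = 19.
This bounds M(r) := max_{|z|=r} |p(z)| from above; equality holds iff all terms c_k z^k can be made to align in phase at a single z on |z|=r.
Part (b). At z = 3 (real, on the circle |z| = r):
  p(3) = (4)·3^0 + (-2)·3^1 + (-1)·3^2 = -11.
  |p(3)| = 11.
Check: |p(3)| = 11 ≤ 19 = M_tri(3). ✓ Equality does not hold at z = 3 (the coefficients have mixed signs, so the terms do not all align in phase there).

M_tri(3) = 19; |p(3)| = 11; equality at z=3: no.


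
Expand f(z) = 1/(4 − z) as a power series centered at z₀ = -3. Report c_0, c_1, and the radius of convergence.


Let w = z − z₀, so z = z₀ + w.
Then 4 − z = 4 − (z₀ + w) = (4 − z₀) − w = 7 − w.
f(z) = 1/(7 − w) = (1/(7)) · 1/(1 − w/(7)) = Σ_{n≥0} w^n / (7)^(n+1).
So c_n = 1/(7)^(n+1):
  c_0 = 1/(7)^1 = 1/7.
  c_1 = 1/(7)^2 = 1/49.
The series is valid for |w/d| < 1, i.e. |z − z₀| < |d|.
Radius of convergence: R = |4 − z₀| = |7| = 7 (distance from z₀ to the singularity z = 4).

c_0 = 1/7, c_1 = 1/49; R = 7.


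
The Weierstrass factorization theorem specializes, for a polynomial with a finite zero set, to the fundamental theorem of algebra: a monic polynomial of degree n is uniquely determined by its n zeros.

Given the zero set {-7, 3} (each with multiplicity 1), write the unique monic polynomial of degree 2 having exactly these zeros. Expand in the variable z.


The polynomial is p(z) = ∏_{α ∈ S} (z − α), where S = {-7, 3}.
Expanding the product yields: p(z) = z^2 + 4·z -21.
The resulting polynomial has degree 2 and real coefficients as required.

p(z) = z^2 + 4·z -21.


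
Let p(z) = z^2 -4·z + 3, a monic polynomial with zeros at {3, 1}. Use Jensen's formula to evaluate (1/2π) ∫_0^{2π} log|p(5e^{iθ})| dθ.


Zeros: 1, 3; r = 5.
Inside |z| < r: 1, 3. Outside (|z| ≥ r): ∅.
p(0) = 3, so log|p(0)| = log(3) = 1.0986.
Apply Jensen: I(r) = log|p(0)| + Σ_k log(r/|z_k|), summed over zeros inside |z| < r.
  log(r/|z_k|) for z_k = 3: log(5/3) = 0.5108
  log(r/|z_k|) for z_k = 1: log(5/1) = 1.6094
Sum over inside zeros: 2.1203.
I(r) = log|p(0)| + (inside sum) = 1.0986 + 2.1203 = 3.2189.
Closed form (all zeros inside, monic): I(r) = n·log(r) = 2·log(5) = 3.2189. ✓

I(r) ≈ 3.2189.


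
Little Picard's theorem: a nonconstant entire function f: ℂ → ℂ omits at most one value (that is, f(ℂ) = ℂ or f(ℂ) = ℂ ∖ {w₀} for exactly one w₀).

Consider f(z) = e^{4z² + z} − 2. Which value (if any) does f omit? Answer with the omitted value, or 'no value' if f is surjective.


Little Picard bounds the complement of f(ℂ) to at most one point.
The exponent g(z) = 4z² + z is a nonconstant polynomial, hence surjective onto ℂ. So e^{g(z)} takes every value in {e^w : w ∈ ℂ} = ℂ ∖ {0}. Adding -2 shifts the range to ℂ ∖ {-2}. f omits exactly -2.

Omitted value: -2.


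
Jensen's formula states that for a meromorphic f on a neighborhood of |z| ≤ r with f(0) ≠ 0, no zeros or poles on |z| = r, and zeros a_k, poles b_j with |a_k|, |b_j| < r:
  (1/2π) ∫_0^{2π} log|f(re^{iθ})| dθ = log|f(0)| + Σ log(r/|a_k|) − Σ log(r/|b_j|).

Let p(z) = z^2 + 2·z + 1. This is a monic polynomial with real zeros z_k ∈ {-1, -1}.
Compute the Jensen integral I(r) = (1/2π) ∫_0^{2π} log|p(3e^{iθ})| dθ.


Zeros: -1, -1; r = 3.
Inside |z| < r: -1, -1. Outside (|z| ≥ r): ∅.
p(0) = 1, so log|p(0)| = log(1) = 0.0000.
Apply Jensen: I(r) = log|p(0)| + Σ_k log(r/|z_k|), summed over zeros inside |z| < r.
  log(r/|z_k|) for z_k = -1: log(3/1) = 1.0986
  log(r/|z_k|) for z_k = -1: log(3/1) = 1.0986
Sum over inside zeros: 2.1972.
I(r) = log|p(0)| + (inside sum) = 0.0000 + 2.1972 = 2.1972.
Closed form (all zeros inside, monic): I(r) = n·log(r) = 2·log(3) = 2.1972. ✓

I(r) ≈ 2.1972.


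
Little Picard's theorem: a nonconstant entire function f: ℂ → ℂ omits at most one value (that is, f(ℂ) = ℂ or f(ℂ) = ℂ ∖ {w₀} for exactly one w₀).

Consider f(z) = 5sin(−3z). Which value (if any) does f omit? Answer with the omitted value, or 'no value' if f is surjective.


Little Picard bounds the complement of f(ℂ) to at most one point.
sin is entire and surjective onto ℂ: for every w ∈ ℂ, sin(ζ) = w has a solution ζ ∈ ℂ (e.g., via the complex inverse arcsin). With ζ = −3z this gives z = ζ/(-3). Then 5·sin(−3z) takes every value in 5·ℂ = ℂ, and adding 0 is a bijection of ℂ. So f is surjective and omits no value. (Note: only on the real line is sin bounded by [−1, 1].)

Omitted value: no value.


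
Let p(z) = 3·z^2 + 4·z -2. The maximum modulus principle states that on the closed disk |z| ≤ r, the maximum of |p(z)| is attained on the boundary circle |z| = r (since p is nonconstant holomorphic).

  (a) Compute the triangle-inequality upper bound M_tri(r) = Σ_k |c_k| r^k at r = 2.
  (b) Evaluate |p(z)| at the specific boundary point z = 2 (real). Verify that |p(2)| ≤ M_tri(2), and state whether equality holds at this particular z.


Coefficients: c_0 = -2, c_1 = 4, c_2 = 3. Radius r = 2.
Part (a). Triangle bound: M_tri(r) = Σ_k |c_k| r^k
  = |-2|·2^0 + |4|·2^1 + |3|·2^2
  = 2 + 8 + 12 = 22.
This bounds M(r) := max_{|z|=r} |p(z)| from above; equality holds iff all terms c_k z^k can be made to align in phase at a single z on |z|=r.
Part (b). At z = 2 (real, on the circle |z| = r):
  p(2) = (-2)·2^0 + (4)·2^1 + (3)·2^2 = 18.
  |p(2)| = 18.
Check: |p(2)| = 18 ≤ 22 = M_tri(2). ✓ Equality does not hold at z = 2 (the coefficients have mixed signs, so the terms do not all align in phase there).

M_tri(2) = 22; |p(2)| = 18; equality at z=2: no.


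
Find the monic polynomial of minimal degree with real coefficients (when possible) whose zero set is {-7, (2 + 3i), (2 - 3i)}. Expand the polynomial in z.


The polynomial is p(z) = ∏_{α ∈ S} (z − α), where S = {-7, (2 + 3i), (2 - 3i)}.
Expanding the product yields: p(z) = z^3 + 3·z^2 -15·z + 91.
Note conjugate pairs combine to real quadratics: (z − (2+3i))(z − (2−3i)) = z² − 4z + 13.
The resulting polynomial has degree 3 and real coefficients as required.

p(z) = z^3 + 3·z^2 -15·z + 91.


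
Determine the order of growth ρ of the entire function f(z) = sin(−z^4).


Write sin(w) = (e^{iw} ± e^{−iw})/(2 or 2i), so |sin(w)| ≤ e^{|w|}. With w = −z^4, |w| ≤ 1r^4 + 0 on |z|=r, giving M(r) ≤ e^{1r^4 + 0} and ρ ≤ 4. For the lower bound, choose z on |z|=r with -1z^4 purely imaginary of modulus 1r^4; then |sin(−z^4)| grows like e^{1r^4}/2, so ρ ≥ 4. Hence ρ = 4.
Therefore ρ = 4.

Order ρ = 4.


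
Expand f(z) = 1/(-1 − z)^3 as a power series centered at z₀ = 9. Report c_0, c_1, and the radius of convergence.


Let w = z − z₀, so z = z₀ + w.
Then -1 − z = -1 − (z₀ + w) = (-1 − z₀) − w = -10 − w.
f(z) = 1/(-10 − w)^3 = (1/(-10)^3) · (1 − w/(-10))^{−3}.
By the binomial series (1−u)^{−3} = Σ_{n≥0} C(n+2, 2) u^n for |u|<1, with u = w/(-10):
  c_n = C(n+2, 2) / (-10)^(n+3).
  c_0 = 1/(-10)^3 = -1/1000.
  c_1 = 3/(-10)^4 = 3/10000.
The series is valid for |w/d| < 1, i.e. |z − z₀| < |d|.
Radius of convergence: R = |-1 − z₀| = |-10| = 10 (distance from z₀ to the singularity z = -1).

c_0 = -1/1000, c_1 = 3/10000; R = 10.


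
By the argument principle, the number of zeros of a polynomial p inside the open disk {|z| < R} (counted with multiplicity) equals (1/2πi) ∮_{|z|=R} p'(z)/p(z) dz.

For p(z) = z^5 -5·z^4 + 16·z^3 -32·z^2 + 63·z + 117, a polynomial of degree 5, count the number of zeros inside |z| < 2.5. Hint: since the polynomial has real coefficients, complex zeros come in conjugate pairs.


The zeros of p are: -1, (0 + 3i), (0 - 3i), (3 + 2i), (3 - 2i).
Their magnitudes are: 1, 3, 3, 3.606, 3.606.
Zeros with |z| < R = 2.5: -1.
Count = 1.
By the argument principle, (1/2πi) ∮_{|z|=R} p'(z)/p(z) dz equals exactly this count.

Number of zeros inside |z| < 2.5: 1.


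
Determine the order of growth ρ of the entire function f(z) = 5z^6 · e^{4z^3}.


M(r) = max_{|z|=r} |5|·|z|^6·|e^{4z^3}| = 5·r^6 · e^{4r^3} (the factors attain their maxima compatibly on |z|=r). Then log M(r) = log 5 + 6·log r + 4r^3, dominated by the last term, so log log M(r) ~ 3·log r. The polynomial factor 5z^6 contributes only a log r term and does not affect the order. ρ = 3.
Therefore ρ = 3.

Order ρ = 3.


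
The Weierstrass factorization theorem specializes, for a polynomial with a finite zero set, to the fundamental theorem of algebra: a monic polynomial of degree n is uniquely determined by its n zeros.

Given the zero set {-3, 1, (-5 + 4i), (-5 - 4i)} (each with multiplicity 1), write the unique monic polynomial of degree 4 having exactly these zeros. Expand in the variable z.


The polynomial is p(z) = ∏_{α ∈ S} (z − α), where S = {-3, 1, (-5 + 4i), (-5 - 4i)}.
Expanding the product yields: p(z) = z^4 + 12·z^3 + 58·z^2 + 52·z -123.
Note conjugate pairs combine to real quadratics: (z − (-5+4i))(z − (-5−4i)) = z² + 10z + 41.
The resulting polynomial has degree 4 and real coefficients as required.

p(z) = z^4 + 12·z^3 + 58·z^2 + 52·z -123.


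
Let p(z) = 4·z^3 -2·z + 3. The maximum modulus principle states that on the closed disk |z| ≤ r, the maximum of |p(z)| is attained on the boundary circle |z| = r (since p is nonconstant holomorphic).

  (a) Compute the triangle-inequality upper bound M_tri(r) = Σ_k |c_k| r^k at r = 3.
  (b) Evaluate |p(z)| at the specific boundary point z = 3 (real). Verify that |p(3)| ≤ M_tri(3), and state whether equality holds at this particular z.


Coefficients: c_0 = 3, c_1 = -2, c_2 = 0, c_3 = 4. Radius r = 3.
Part (a). Triangle bound: M_tri(r) = Σ_k |c_k| r^k
  = |3|·3^0 + |-2|·3^1 + |0|·3^2 + |4|·3^3
  = 3 + 6 + 0 + 108 = 117.
This bounds M(r) := max_{|z|=r} |p(z)| from above; equality holds iff all terms c_k z^k can be made to align in phase at a single z on |z|=r.
Part (b). At z = 3 (real, on the circle |z| = r):
  p(3) = (3)·3^0 + (-2)·3^1 + (0)·3^2 + (4)·3^3 = 105.
  |p(3)| = 105.
Check: |p(3)| = 105 ≤ 117 = M_tri(3). ✓ Equality does not hold at z = 3 (the coefficients have mixed signs, so the terms do not all align in phase there).

M_tri(3) = 117; |p(3)| = 105; equality at z=3: no.


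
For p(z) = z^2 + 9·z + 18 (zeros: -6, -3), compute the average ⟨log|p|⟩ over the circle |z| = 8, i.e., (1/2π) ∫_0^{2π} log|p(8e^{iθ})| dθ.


Zeros: -6, -3; r = 8.
Inside |z| < r: -6, -3. Outside (|z| ≥ r): ∅.
p(0) = 18, so log|p(0)| = log(18) = 2.8904.
Apply Jensen: I(r) = log|p(0)| + Σ_k log(r/|z_k|), summed over zeros inside |z| < r.
  log(r/|z_k|) for z_k = -6: log(8/6) = 0.2877
  log(r/|z_k|) for z_k = -3: log(8/3) = 0.9808
Sum over inside zeros: 1.2685.
I(r) = log|p(0)| + (inside sum) = 2.8904 + 1.2685 = 4.1589.
Closed form (all zeros inside, monic): I(r) = n·log(r) = 2·log(8) = 4.1589. ✓

I(r) ≈ 4.1589.
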